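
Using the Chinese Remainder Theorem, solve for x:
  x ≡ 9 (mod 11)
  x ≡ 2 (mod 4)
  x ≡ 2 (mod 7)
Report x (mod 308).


Moduli 11, 4, 7 are pairwise coprime; by CRT there is a unique solution modulo M = 11 · 4 · 7 = 308.
Solve pairwise, accumulating the modulus:
  Start with x ≡ 9 (mod 11).
  Combine with x ≡ 2 (mod 4): since gcd(11, 4) = 1, we get a unique residue mod 44.
    Write x = 9 + 11·t and substitute into x ≡ 2 (mod 4): 11·t ≡ 2 − 9 = -7 (mod 4).
    Reduce coefficients mod 4: 3·t ≡ 1 (mod 4).
    The inverse of 3 mod 4 is 3 (since 3·3 = 9 = 2·4 + 1), so t ≡ 3·1 = 3 ≡ 3 (mod 4).
    Then x = 9 + 11·3 = 42, valid modulo lcm(11, 4) = 44: x ≡ 42 (mod 44).
  Combine with x ≡ 2 (mod 7): since gcd(44, 7) = 1, we get a unique residue mod 308.
    Write x = 42 + 44·t and substitute into x ≡ 2 (mod 7): 44·t ≡ 2 − 42 = -40 (mod 7).
    Reduce coefficients mod 7: 2·t ≡ 2 (mod 7).
    The inverse of 2 mod 7 is 4 (since 2·4 = 8 = 1·7 + 1), so t ≡ 4·2 = 8 ≡ 1 (mod 7).
    Then x = 42 + 44·1 = 86, valid modulo lcm(44, 7) = 308: x ≡ 86 (mod 308).
Verify: 86 mod 11 = 9 ✓, 86 mod 4 = 2 ✓, 86 mod 7 = 2 ✓.

x ≡ 86 (mod 308).


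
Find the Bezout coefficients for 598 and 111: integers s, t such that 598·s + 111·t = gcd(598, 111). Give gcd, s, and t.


Euclidean algorithm on (598, 111) — divide until remainder is 0:
  598 = 5 · 111 + 43
  111 = 2 · 43 + 25
  43 = 1 · 25 + 18
  25 = 1 · 18 + 7
  18 = 2 · 7 + 4
  7 = 1 · 4 + 3
  4 = 1 · 3 + 1
  3 = 3 · 1 + 0
gcd(598, 111) = 1.
Track Bezout coefficients alongside the remainders: start with r₀ = 598 = a·1 + b·0 (s = 1, t = 0) and r₁ = 111 = a·0 + b·1 (s = 0, t = 1); each new remainder r_{k+1} = r_{k-1} − q_k·r_k inherits s_{k+1} = s_{k-1} − q_k·s_k, t_{k+1} = t_{k-1} − q_k·t_k, so r_k = a·s_k + b·t_k at every step:
  q = 5: r = 43, s = 1 − 5·0 = 1, t = 0 − 5·1 = -5  (check: 598·1 + 111·(-5) = 43)
  q = 2: r = 25, s = 0 − 2·1 = -2, t = 1 − 2·(-5) = 11  (check: 598·(-2) + 111·11 = 25)
  q = 1: r = 18, s = 1 − 1·(-2) = 3, t = -5 − 1·11 = -16  (check: 598·3 + 111·(-16) = 18)
  q = 1: r = 7, s = -2 − 1·3 = -5, t = 11 − 1·(-16) = 27  (check: 598·(-5) + 111·27 = 7)
  q = 2: r = 4, s = 3 − 2·(-5) = 13, t = -16 − 2·27 = -70  (check: 598·13 + 111·(-70) = 4)
  q = 1: r = 3, s = -5 − 1·13 = -18, t = 27 − 1·(-70) = 97  (check: 598·(-18) + 111·97 = 3)
  q = 1: r = 1, s = 13 − 1·(-18) = 31, t = -70 − 1·97 = -167  (check: 598·31 + 111·(-167) = 1)
The row with r = 1 (the gcd) gives the Bezout coefficients s = 31, t = -167.
Result: 598 · (31) + 111 · (-167) = 1.

gcd(598, 111) = 1; s = 31, t = -167 (check: 598·31 + 111·(-167) = 1).


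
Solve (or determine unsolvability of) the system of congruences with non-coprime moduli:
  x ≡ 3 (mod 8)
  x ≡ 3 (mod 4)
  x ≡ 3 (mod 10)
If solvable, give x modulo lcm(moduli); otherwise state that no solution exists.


Moduli 8, 4, 10 are not pairwise coprime, so CRT works modulo lcm(m_i) when all pairwise compatibility conditions hold.
Pairwise compatibility: gcd(m_i, m_j) must divide a_i - a_j for every pair.
Merge one congruence at a time:
  Start: x ≡ 3 (mod 8).
  Combine with x ≡ 3 (mod 4): gcd(8, 4) = 4; 3 - 3 = 0, which IS divisible by 4, so compatible.
    Write x = 3 + 8·t and substitute into x ≡ 3 (mod 4): 8·t ≡ 3 − 3 = 0 (mod 4).
    Divide the congruence (and modulus) by g = 4: 2·t ≡ 0 (mod 1).
    Modulo 1 every t works; take t = 0.
    Then x = 3 + 8·0 = 3, valid modulo lcm(8, 4) = 8: x ≡ 3 (mod 8).
  Combine with x ≡ 3 (mod 10): gcd(8, 10) = 2; 3 - 3 = 0, which IS divisible by 2, so compatible.
    Write x = 3 + 8·t and substitute into x ≡ 3 (mod 10): 8·t ≡ 3 − 3 = 0 (mod 10).
    Divide the congruence (and modulus) by g = 2: 4·t ≡ 0 (mod 5).
    The inverse of 4 mod 5 is 4 (since 4·4 = 16 = 3·5 + 1), so t ≡ 4·0 = 0 ≡ 0 (mod 5).
    Then x = 3 + 8·0 = 3, valid modulo lcm(8, 10) = 40: x ≡ 3 (mod 40).
Verify: 3 mod 8 = 3, 3 mod 4 = 3, 3 mod 10 = 3.

x ≡ 3 (mod 40).


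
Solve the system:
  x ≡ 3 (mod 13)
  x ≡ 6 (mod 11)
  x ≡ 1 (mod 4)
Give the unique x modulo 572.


Moduli 13, 11, 4 are pairwise coprime; by CRT there is a unique solution modulo M = 13 · 11 · 4 = 572.
Solve pairwise, accumulating the modulus:
  Start with x ≡ 3 (mod 13).
  Combine with x ≡ 6 (mod 11): since gcd(13, 11) = 1, we get a unique residue mod 143.
    Write x = 3 + 13·t and substitute into x ≡ 6 (mod 11): 13·t ≡ 6 − 3 = 3 (mod 11).
    Reduce coefficients mod 11: 2·t ≡ 3 (mod 11).
    The inverse of 2 mod 11 is 6 (since 2·6 = 12 = 1·11 + 1), so t ≡ 6·3 = 18 ≡ 7 (mod 11).
    Then x = 3 + 13·7 = 94, valid modulo lcm(13, 11) = 143: x ≡ 94 (mod 143).
  Combine with x ≡ 1 (mod 4): since gcd(143, 4) = 1, we get a unique residue mod 572.
    Write x = 94 + 143·t and substitute into x ≡ 1 (mod 4): 143·t ≡ 1 − 94 = -93 (mod 4).
    Reduce coefficients mod 4: 3·t ≡ 3 (mod 4).
    The inverse of 3 mod 4 is 3 (since 3·3 = 9 = 2·4 + 1), so t ≡ 3·3 = 9 ≡ 1 (mod 4).
    Then x = 94 + 143·1 = 237, valid modulo lcm(143, 4) = 572: x ≡ 237 (mod 572).
Verify: 237 mod 13 = 3 ✓, 237 mod 11 = 6 ✓, 237 mod 4 = 1 ✓.

x ≡ 237 (mod 572).


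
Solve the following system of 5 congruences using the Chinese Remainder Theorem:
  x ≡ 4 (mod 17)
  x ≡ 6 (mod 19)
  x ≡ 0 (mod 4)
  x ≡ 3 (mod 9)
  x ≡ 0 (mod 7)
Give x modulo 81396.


Product of moduli M = 17 · 19 · 4 · 9 · 7 = 81396.
Merge one congruence at a time:
  Start: x ≡ 4 (mod 17).
  Combine with x ≡ 6 (mod 19); new modulus lcm = 323.
    Write x = 4 + 17·t and substitute into x ≡ 6 (mod 19): 17·t ≡ 6 − 4 = 2 (mod 19).
    The inverse of 17 mod 19 is 9 (since 17·9 = 153 = 8·19 + 1), so t ≡ 9·2 = 18 ≡ 18 (mod 19).
    Then x = 4 + 17·18 = 310, valid modulo lcm(17, 19) = 323: x ≡ 310 (mod 323).
  Combine with x ≡ 0 (mod 4); new modulus lcm = 1292.
    Write x = 310 + 323·t and substitute into x ≡ 0 (mod 4): 323·t ≡ 0 − 310 = -310 (mod 4).
    Reduce coefficients mod 4: 3·t ≡ 2 (mod 4).
    The inverse of 3 mod 4 is 3 (since 3·3 = 9 = 2·4 + 1), so t ≡ 3·2 = 6 ≡ 2 (mod 4).
    Then x = 310 + 323·2 = 956, valid modulo lcm(323, 4) = 1292: x ≡ 956 (mod 1292).
  Combine with x ≡ 3 (mod 9); new modulus lcm = 11628.
    Write x = 956 + 1292·t and substitute into x ≡ 3 (mod 9): 1292·t ≡ 3 − 956 = -953 (mod 9).
    Reduce coefficients mod 9: 5·t ≡ 1 (mod 9).
    The inverse of 5 mod 9 is 2 (since 5·2 = 10 = 1·9 + 1), so t ≡ 2·1 = 2 ≡ 2 (mod 9).
    Then x = 956 + 1292·2 = 3540, valid modulo lcm(1292, 9) = 11628: x ≡ 3540 (mod 11628).
  Combine with x ≡ 0 (mod 7); new modulus lcm = 81396.
    Write x = 3540 + 11628·t and substitute into x ≡ 0 (mod 7): 11628·t ≡ 0 − 3540 = -3540 (mod 7).
    Reduce coefficients mod 7: 1·t ≡ 2 (mod 7).
    So t ≡ 2 (mod 7).
    Then x = 3540 + 11628·2 = 26796, valid modulo lcm(11628, 7) = 81396: x ≡ 26796 (mod 81396).
Verify against each original: 26796 mod 17 = 4, 26796 mod 19 = 6, 26796 mod 4 = 0, 26796 mod 9 = 3, 26796 mod 7 = 0.

x ≡ 26796 (mod 81396).


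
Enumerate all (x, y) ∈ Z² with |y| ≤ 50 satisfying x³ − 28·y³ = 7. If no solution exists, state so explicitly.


The equation is x³ - 28y³ = 7. For fixed y, x³ = 28·y³ + 7, so a solution requires the RHS to be a perfect cube.
Strategy: iterate y from -50 to 50, compute RHS = 28·y³ + 7, and check whether it is a (positive or negative) perfect cube.
Check small values of y:
  y = 0: RHS = 7 is not a perfect cube.
  y = 1: RHS = 35 is not a perfect cube.
  y = -1: RHS = -21 is not a perfect cube.
  y = 2: RHS = 231 is not a perfect cube.
  y = -2: RHS = -217 is not a perfect cube.
  y = 3: RHS = 763 is not a perfect cube.
  y = -3: RHS = -749 is not a perfect cube.
Continuing the search up to |y| = 50 finds no solutions either.
No (x, y) in the scanned range satisfies the equation.

No integer solutions with |y| ≤ 50.


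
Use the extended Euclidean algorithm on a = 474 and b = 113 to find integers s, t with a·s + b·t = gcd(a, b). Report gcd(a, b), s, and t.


Euclidean algorithm on (474, 113) — divide until remainder is 0:
  474 = 4 · 113 + 22
  113 = 5 · 22 + 3
  22 = 7 · 3 + 1
  3 = 3 · 1 + 0
gcd(474, 113) = 1.
Track Bezout coefficients alongside the remainders: start with r₀ = 474 = a·1 + b·0 (s = 1, t = 0) and r₁ = 113 = a·0 + b·1 (s = 0, t = 1); each new remainder r_{k+1} = r_{k-1} − q_k·r_k inherits s_{k+1} = s_{k-1} − q_k·s_k, t_{k+1} = t_{k-1} − q_k·t_k, so r_k = a·s_k + b·t_k at every step:
  q = 4: r = 22, s = 1 − 4·0 = 1, t = 0 − 4·1 = -4  (check: 474·1 + 113·(-4) = 22)
  q = 5: r = 3, s = 0 − 5·1 = -5, t = 1 − 5·(-4) = 21  (check: 474·(-5) + 113·21 = 3)
  q = 7: r = 1, s = 1 − 7·(-5) = 36, t = -4 − 7·21 = -151  (check: 474·36 + 113·(-151) = 1)
The row with r = 1 (the gcd) gives the Bezout coefficients s = 36, t = -151.
Result: 474 · (36) + 113 · (-151) = 1.

gcd(474, 113) = 1; s = 36, t = -151 (check: 474·36 + 113·(-151) = 1).


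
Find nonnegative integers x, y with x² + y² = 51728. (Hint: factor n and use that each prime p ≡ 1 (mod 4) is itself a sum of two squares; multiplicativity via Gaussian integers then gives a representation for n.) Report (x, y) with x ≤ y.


Step 1: Factor n = 51728 = 2^4 · 53 · 61.
Step 2: Check the mod-4 condition on each prime factor: 2 = 2 (special); 53 ≡ 1 (mod 4), exponent 1; 61 ≡ 1 (mod 4), exponent 1.
All primes ≡ 3 (mod 4) appear to even exponent (or don't appear), so by the two-squares theorem n IS expressible as a sum of two squares.
Step 3: Build a representation. Group n = k² · m with k = 4 and m = 53 · 61 = 3233 (a product of primes ≡ 1 (mod 4)); a representation of m scales to one of n via (k·x)² + (k·y)² = k²(x² + y²). Each prime p ≡ 1 (mod 4) is itself a sum of two squares; find a² by testing p − a² for a perfect square:
  53: 53 − 1² = 52, 53 − 2² = 49 = 7² ⇒ 53 = 2² + 7².
  61: 61 − 1² = 60, 61 − 2² = 57, 61 − 3² = 52, 61 − 4² = 45, 61 − 5² = 36 = 6² ⇒ 61 = 5² + 6².
  Combine using the Brahmagupta–Fibonacci identity (a² + b²)(c² + d²) = (ac − bd)² + (ad + bc)² = (ac + bd)² + (ad − bc)²:
  53 · 61 = 3233: from (2² + 7²)(5² + 6²), take (2·5 − 7·6, 2·6 + 7·5) = (10 − 42, 12 + 35) = (-32, 47); dropping signs (only squares matter) gives (32, 47); check 32² + 47² = 1024 + 2209 = 3233 ✓.
  Scale by k = 4: (4·32, 4·47) = (128, 188).
Step 4: Order so x ≤ y and verify: 128² + 188² = 16384 + 35344 = 51728 = n. ✓

n = 51728 = 128² + 188² (one valid representation with x ≤ y).


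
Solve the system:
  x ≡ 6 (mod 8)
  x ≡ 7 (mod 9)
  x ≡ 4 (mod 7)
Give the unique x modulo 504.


Moduli 8, 9, 7 are pairwise coprime; by CRT there is a unique solution modulo M = 8 · 9 · 7 = 504.
Solve pairwise, accumulating the modulus:
  Start with x ≡ 6 (mod 8).
  Combine with x ≡ 7 (mod 9): since gcd(8, 9) = 1, we get a unique residue mod 72.
    Write x = 6 + 8·t and substitute into x ≡ 7 (mod 9): 8·t ≡ 7 − 6 = 1 (mod 9).
    The inverse of 8 mod 9 is 8 (since 8·8 = 64 = 7·9 + 1), so t ≡ 8·1 = 8 ≡ 8 (mod 9).
    Then x = 6 + 8·8 = 70, valid modulo lcm(8, 9) = 72: x ≡ 70 (mod 72).
  Combine with x ≡ 4 (mod 7): since gcd(72, 7) = 1, we get a unique residue mod 504.
    Write x = 70 + 72·t and substitute into x ≡ 4 (mod 7): 72·t ≡ 4 − 70 = -66 (mod 7).
    Reduce coefficients mod 7: 2·t ≡ 4 (mod 7).
    The inverse of 2 mod 7 is 4 (since 2·4 = 8 = 1·7 + 1), so t ≡ 4·4 = 16 ≡ 2 (mod 7).
    Then x = 70 + 72·2 = 214, valid modulo lcm(72, 7) = 504: x ≡ 214 (mod 504).
Verify: 214 mod 8 = 6 ✓, 214 mod 9 = 7 ✓, 214 mod 7 = 4 ✓.

x ≡ 214 (mod 504).


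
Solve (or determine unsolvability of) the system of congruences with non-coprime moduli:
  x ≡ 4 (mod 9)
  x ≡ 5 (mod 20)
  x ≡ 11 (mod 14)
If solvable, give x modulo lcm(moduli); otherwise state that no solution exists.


Moduli 9, 20, 14 are not pairwise coprime, so CRT works modulo lcm(m_i) when all pairwise compatibility conditions hold.
Pairwise compatibility: gcd(m_i, m_j) must divide a_i - a_j for every pair.
Merge one congruence at a time:
  Start: x ≡ 4 (mod 9).
  Combine with x ≡ 5 (mod 20): gcd(9, 20) = 1; 5 - 4 = 1, which IS divisible by 1, so compatible.
    Write x = 4 + 9·t and substitute into x ≡ 5 (mod 20): 9·t ≡ 5 − 4 = 1 (mod 20).
    The inverse of 9 mod 20 is 9 (since 9·9 = 81 = 4·20 + 1), so t ≡ 9·1 = 9 ≡ 9 (mod 20).
    Then x = 4 + 9·9 = 85, valid modulo lcm(9, 20) = 180: x ≡ 85 (mod 180).
  Combine with x ≡ 11 (mod 14): gcd(180, 14) = 2; 11 - 85 = -74, which IS divisible by 2, so compatible.
    Write x = 85 + 180·t and substitute into x ≡ 11 (mod 14): 180·t ≡ 11 − 85 = -74 (mod 14).
    Divide the congruence (and modulus) by g = 2: 90·t ≡ -37 (mod 7).
    Reduce coefficients mod 7: 6·t ≡ 5 (mod 7).
    The inverse of 6 mod 7 is 6 (since 6·6 = 36 = 5·7 + 1), so t ≡ 6·5 = 30 ≡ 2 (mod 7).
    Then x = 85 + 180·2 = 445, valid modulo lcm(180, 14) = 1260: x ≡ 445 (mod 1260).
Verify: 445 mod 9 = 4, 445 mod 20 = 5, 445 mod 14 = 11.

x ≡ 445 (mod 1260).


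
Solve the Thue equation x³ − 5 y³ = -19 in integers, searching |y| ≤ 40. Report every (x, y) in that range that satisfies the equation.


The equation is x³ - 5y³ = -19. For fixed y, x³ = 5·y³ − 19, so a solution requires the RHS to be a perfect cube.
Strategy: iterate y from -40 to 40, compute RHS = 5·y³ − 19, and check whether it is a (positive or negative) perfect cube.
Check small values of y:
  y = 0: RHS = -19 is not a perfect cube.
  y = 1: RHS = -14 is not a perfect cube.
  y = -1: RHS = -24 is not a perfect cube.
  y = 2: RHS = 21 is not a perfect cube.
  y = -2: RHS = -59 is not a perfect cube.
  y = 3: RHS = 116 is not a perfect cube.
  y = -3: RHS = -154 is not a perfect cube.
Continuing the search up to |y| = 40 finds no solutions either.
No (x, y) in the scanned range satisfies the equation.

No integer solutions with |y| ≤ 40.


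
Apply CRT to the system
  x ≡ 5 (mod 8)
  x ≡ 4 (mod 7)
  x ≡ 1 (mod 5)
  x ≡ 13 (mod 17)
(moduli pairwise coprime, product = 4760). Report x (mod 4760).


Product of moduli M = 8 · 7 · 5 · 17 = 4760.
Merge one congruence at a time:
  Start: x ≡ 5 (mod 8).
  Combine with x ≡ 4 (mod 7); new modulus lcm = 56.
    Write x = 5 + 8·t and substitute into x ≡ 4 (mod 7): 8·t ≡ 4 − 5 = -1 (mod 7).
    Reduce coefficients mod 7: 1·t ≡ 6 (mod 7).
    So t ≡ 6 (mod 7).
    Then x = 5 + 8·6 = 53, valid modulo lcm(8, 7) = 56: x ≡ 53 (mod 56).
  Combine with x ≡ 1 (mod 5); new modulus lcm = 280.
    Write x = 53 + 56·t and substitute into x ≡ 1 (mod 5): 56·t ≡ 1 − 53 = -52 (mod 5).
    Reduce coefficients mod 5: 1·t ≡ 3 (mod 5).
    So t ≡ 3 (mod 5).
    Then x = 53 + 56·3 = 221, valid modulo lcm(56, 5) = 280: x ≡ 221 (mod 280).
  Combine with x ≡ 13 (mod 17); new modulus lcm = 4760.
    Write x = 221 + 280·t and substitute into x ≡ 13 (mod 17): 280·t ≡ 13 − 221 = -208 (mod 17).
    Reduce coefficients mod 17: 8·t ≡ 13 (mod 17).
    The inverse of 8 mod 17 is 15 (since 8·15 = 120 = 7·17 + 1), so t ≡ 15·13 = 195 ≡ 8 (mod 17).
    Then x = 221 + 280·8 = 2461, valid modulo lcm(280, 17) = 4760: x ≡ 2461 (mod 4760).
Verify against each original: 2461 mod 8 = 5, 2461 mod 7 = 4, 2461 mod 5 = 1, 2461 mod 17 = 13.

x ≡ 2461 (mod 4760).


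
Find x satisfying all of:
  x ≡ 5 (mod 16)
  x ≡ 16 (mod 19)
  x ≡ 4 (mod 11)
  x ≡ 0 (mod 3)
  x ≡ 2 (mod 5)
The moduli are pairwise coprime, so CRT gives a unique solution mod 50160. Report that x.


Product of moduli M = 16 · 19 · 11 · 3 · 5 = 50160.
Merge one congruence at a time:
  Start: x ≡ 5 (mod 16).
  Combine with x ≡ 16 (mod 19); new modulus lcm = 304.
    Write x = 5 + 16·t and substitute into x ≡ 16 (mod 19): 16·t ≡ 16 − 5 = 11 (mod 19).
    The inverse of 16 mod 19 is 6 (since 16·6 = 96 = 5·19 + 1), so t ≡ 6·11 = 66 ≡ 9 (mod 19).
    Then x = 5 + 16·9 = 149, valid modulo lcm(16, 19) = 304: x ≡ 149 (mod 304).
  Combine with x ≡ 4 (mod 11); new modulus lcm = 3344.
    Write x = 149 + 304·t and substitute into x ≡ 4 (mod 11): 304·t ≡ 4 − 149 = -145 (mod 11).
    Reduce coefficients mod 11: 7·t ≡ 9 (mod 11).
    The inverse of 7 mod 11 is 8 (since 7·8 = 56 = 5·11 + 1), so t ≡ 8·9 = 72 ≡ 6 (mod 11).
    Then x = 149 + 304·6 = 1973, valid modulo lcm(304, 11) = 3344: x ≡ 1973 (mod 3344).
  Combine with x ≡ 0 (mod 3); new modulus lcm = 10032.
    Write x = 1973 + 3344·t and substitute into x ≡ 0 (mod 3): 3344·t ≡ 0 − 1973 = -1973 (mod 3).
    Reduce coefficients mod 3: 2·t ≡ 1 (mod 3).
    The inverse of 2 mod 3 is 2 (since 2·2 = 4 = 1·3 + 1), so t ≡ 2·1 = 2 ≡ 2 (mod 3).
    Then x = 1973 + 3344·2 = 8661, valid modulo lcm(3344, 3) = 10032: x ≡ 8661 (mod 10032).
  Combine with x ≡ 2 (mod 5); new modulus lcm = 50160.
    Write x = 8661 + 10032·t and substitute into x ≡ 2 (mod 5): 10032·t ≡ 2 − 8661 = -8659 (mod 5).
    Reduce coefficients mod 5: 2·t ≡ 1 (mod 5).
    The inverse of 2 mod 5 is 3 (since 2·3 = 6 = 1·5 + 1), so t ≡ 3·1 = 3 ≡ 3 (mod 5).
    Then x = 8661 + 10032·3 = 38757, valid modulo lcm(10032, 5) = 50160: x ≡ 38757 (mod 50160).
Verify against each original: 38757 mod 16 = 5, 38757 mod 19 = 16, 38757 mod 11 = 4, 38757 mod 3 = 0, 38757 mod 5 = 2.

x ≡ 38757 (mod 50160).


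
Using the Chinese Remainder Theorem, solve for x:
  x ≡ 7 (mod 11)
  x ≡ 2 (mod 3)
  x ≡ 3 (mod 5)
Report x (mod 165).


Moduli 11, 3, 5 are pairwise coprime; by CRT there is a unique solution modulo M = 11 · 3 · 5 = 165.
Solve pairwise, accumulating the modulus:
  Start with x ≡ 7 (mod 11).
  Combine with x ≡ 2 (mod 3): since gcd(11, 3) = 1, we get a unique residue mod 33.
    Write x = 7 + 11·t and substitute into x ≡ 2 (mod 3): 11·t ≡ 2 − 7 = -5 (mod 3).
    Reduce coefficients mod 3: 2·t ≡ 1 (mod 3).
    The inverse of 2 mod 3 is 2 (since 2·2 = 4 = 1·3 + 1), so t ≡ 2·1 = 2 ≡ 2 (mod 3).
    Then x = 7 + 11·2 = 29, valid modulo lcm(11, 3) = 33: x ≡ 29 (mod 33).
  Combine with x ≡ 3 (mod 5): since gcd(33, 5) = 1, we get a unique residue mod 165.
    Write x = 29 + 33·t and substitute into x ≡ 3 (mod 5): 33·t ≡ 3 − 29 = -26 (mod 5).
    Reduce coefficients mod 5: 3·t ≡ 4 (mod 5).
    The inverse of 3 mod 5 is 2 (since 3·2 = 6 = 1·5 + 1), so t ≡ 2·4 = 8 ≡ 3 (mod 5).
    Then x = 29 + 33·3 = 128, valid modulo lcm(33, 5) = 165: x ≡ 128 (mod 165).
Verify: 128 mod 11 = 7 ✓, 128 mod 3 = 2 ✓, 128 mod 5 = 3 ✓.

x ≡ 128 (mod 165).


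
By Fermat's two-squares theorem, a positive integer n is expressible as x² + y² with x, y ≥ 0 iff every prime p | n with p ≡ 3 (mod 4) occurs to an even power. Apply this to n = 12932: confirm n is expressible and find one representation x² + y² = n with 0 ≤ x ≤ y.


Step 1: Factor n = 12932 = 2^2 · 53 · 61.
Step 2: Check the mod-4 condition on each prime factor: 2 = 2 (special); 53 ≡ 1 (mod 4), exponent 1; 61 ≡ 1 (mod 4), exponent 1.
All primes ≡ 3 (mod 4) appear to even exponent (or don't appear), so by the two-squares theorem n IS expressible as a sum of two squares.
Step 3: Build a representation. Group n = k² · m with k = 2 and m = 53 · 61 = 3233 (a product of primes ≡ 1 (mod 4)); a representation of m scales to one of n via (k·x)² + (k·y)² = k²(x² + y²). Each prime p ≡ 1 (mod 4) is itself a sum of two squares; find a² by testing p − a² for a perfect square:
  53: 53 − 1² = 52, 53 − 2² = 49 = 7² ⇒ 53 = 2² + 7².
  61: 61 − 1² = 60, 61 − 2² = 57, 61 − 3² = 52, 61 − 4² = 45, 61 − 5² = 36 = 6² ⇒ 61 = 5² + 6².
  Combine using the Brahmagupta–Fibonacci identity (a² + b²)(c² + d²) = (ac − bd)² + (ad + bc)² = (ac + bd)² + (ad − bc)²:
  53 · 61 = 3233: from (2² + 7²)(5² + 6²), take (2·5 − 7·6, 2·6 + 7·5) = (10 − 42, 12 + 35) = (-32, 47); dropping signs (only squares matter) gives (32, 47); check 32² + 47² = 1024 + 2209 = 3233 ✓.
  Scale by k = 2: (2·32, 2·47) = (64, 94).
Step 4: Order so x ≤ y and verify: 64² + 94² = 4096 + 8836 = 12932 = n. ✓

n = 12932 = 64² + 94² (one valid representation with x ≤ y).


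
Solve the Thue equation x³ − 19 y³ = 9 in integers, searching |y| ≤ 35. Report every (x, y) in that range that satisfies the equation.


The equation is x³ - 19y³ = 9. For fixed y, x³ = 19·y³ + 9, so a solution requires the RHS to be a perfect cube.
Strategy: iterate y from -35 to 35, compute RHS = 19·y³ + 9, and check whether it is a (positive or negative) perfect cube.
Check small values of y:
  y = 0: RHS = 9 is not a perfect cube.
  y = 1: RHS = 28 is not a perfect cube.
  y = -1: RHS = -10 is not a perfect cube.
  y = 2: RHS = 161 is not a perfect cube.
  y = -2: RHS = -143 is not a perfect cube.
  y = 3: RHS = 522 is not a perfect cube.
  y = -3: RHS = -504 is not a perfect cube.
Continuing the search up to |y| = 35 finds no solutions either.
No (x, y) in the scanned range satisfies the equation.

No integer solutions with |y| ≤ 35.


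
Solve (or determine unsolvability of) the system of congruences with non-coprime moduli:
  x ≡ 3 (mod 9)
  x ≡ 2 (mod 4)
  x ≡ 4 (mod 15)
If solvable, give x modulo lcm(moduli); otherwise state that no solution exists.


Moduli 9, 4, 15 are not pairwise coprime, so CRT works modulo lcm(m_i) when all pairwise compatibility conditions hold.
Pairwise compatibility: gcd(m_i, m_j) must divide a_i - a_j for every pair.
Merge one congruence at a time:
  Start: x ≡ 3 (mod 9).
  Combine with x ≡ 2 (mod 4): gcd(9, 4) = 1; 2 - 3 = -1, which IS divisible by 1, so compatible.
    Write x = 3 + 9·t and substitute into x ≡ 2 (mod 4): 9·t ≡ 2 − 3 = -1 (mod 4).
    Reduce coefficients mod 4: 1·t ≡ 3 (mod 4).
    So t ≡ 3 (mod 4).
    Then x = 3 + 9·3 = 30, valid modulo lcm(9, 4) = 36: x ≡ 30 (mod 36).
  Combine with x ≡ 4 (mod 15): gcd(36, 15) = 3, and 4 - 30 = -26 is NOT divisible by 3.
    ⇒ system is inconsistent (no integer solution).

No solution (the system is inconsistent).


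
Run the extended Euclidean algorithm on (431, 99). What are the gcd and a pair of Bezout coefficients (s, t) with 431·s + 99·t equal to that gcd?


Euclidean algorithm on (431, 99) — divide until remainder is 0:
  431 = 4 · 99 + 35
  99 = 2 · 35 + 29
  35 = 1 · 29 + 6
  29 = 4 · 6 + 5
  6 = 1 · 5 + 1
  5 = 5 · 1 + 0
gcd(431, 99) = 1.
Track Bezout coefficients alongside the remainders: start with r₀ = 431 = a·1 + b·0 (s = 1, t = 0) and r₁ = 99 = a·0 + b·1 (s = 0, t = 1); each new remainder r_{k+1} = r_{k-1} − q_k·r_k inherits s_{k+1} = s_{k-1} − q_k·s_k, t_{k+1} = t_{k-1} − q_k·t_k, so r_k = a·s_k + b·t_k at every step:
  q = 4: r = 35, s = 1 − 4·0 = 1, t = 0 − 4·1 = -4  (check: 431·1 + 99·(-4) = 35)
  q = 2: r = 29, s = 0 − 2·1 = -2, t = 1 − 2·(-4) = 9  (check: 431·(-2) + 99·9 = 29)
  q = 1: r = 6, s = 1 − 1·(-2) = 3, t = -4 − 1·9 = -13  (check: 431·3 + 99·(-13) = 6)
  q = 4: r = 5, s = -2 − 4·3 = -14, t = 9 − 4·(-13) = 61  (check: 431·(-14) + 99·61 = 5)
  q = 1: r = 1, s = 3 − 1·(-14) = 17, t = -13 − 1·61 = -74  (check: 431·17 + 99·(-74) = 1)
The row with r = 1 (the gcd) gives the Bezout coefficients s = 17, t = -74.
Result: 431 · (17) + 99 · (-74) = 1.

gcd(431, 99) = 1; s = 17, t = -74 (check: 431·17 + 99·(-74) = 1).


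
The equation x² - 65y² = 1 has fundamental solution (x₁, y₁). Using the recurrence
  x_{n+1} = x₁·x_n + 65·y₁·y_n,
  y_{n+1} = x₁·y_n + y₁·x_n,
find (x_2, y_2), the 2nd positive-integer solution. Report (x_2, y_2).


Step 1: Find the fundamental solution (x₁, y₁) of x² - 65y² = 1.
  Expand √65 as a continued fraction. a₀ = ⌊√65⌋ = 8; iterate m_{k+1} = d_k·a_k − m_k, d_{k+1} = (65 − m_{k+1}²)/d_k, a_{k+1} = ⌊(a₀ + m_{k+1})/d_{k+1}⌋ (starting m₀ = 0, d₀ = 1), with convergents p_k = a_k·p_{k-1} + p_{k-2}, q_k = a_k·q_{k-1} + q_{k-2} (p₋₁ = 1, q₋₁ = 0):
  k = 0: a₀ = 8; p₀/q₀ = 8/1; p₀² − 65·q₀² = 64 − 65 = -1.
  k = 1: m = 8, d = 1, a = ⌊(8 + 8)/1⌋ = 16; p/q = (16·8 + 1)/(16·1 + 0) = 129/16; p² − 65·q² = 16641 − 16640 = 1.
  The first convergent with p² − 65·q² = 1 gives the fundamental solution (x₁, y₁) = (129, 16).
Step 2: Apply the recurrence (x_{n+1}, y_{n+1}) = (x₁x_n + 65y₁y_n, x₁y_n + y₁x_n) repeatedly.
  From (x_1, y_1) = (129, 16): x_2 = 129·129 + 65·16·16 = 33281; y_2 = 129·16 + 16·129 = 4128.
Step 3: Verify x_2² - 65·y_2² = 1107624961 - 1107624960 = 1 (should be 1). ✓

(x_1, y_1) = (129, 16); (x_2, y_2) = (33281, 4128).


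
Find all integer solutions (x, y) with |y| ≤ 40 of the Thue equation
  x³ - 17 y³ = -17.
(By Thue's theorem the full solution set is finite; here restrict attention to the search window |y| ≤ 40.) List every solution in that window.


The equation is x³ - 17y³ = -17. For fixed y, x³ = 17·y³ − 17, so a solution requires the RHS to be a perfect cube.
Strategy: iterate y from -40 to 40, compute RHS = 17·y³ − 17, and check whether it is a (positive or negative) perfect cube.
Check small values of y:
  y = 0: RHS = -17 is not a perfect cube.
  y = 1: RHS = 0 = (0)³ ⇒ x = 0 works.
  y = -1: RHS = -34 is not a perfect cube.
  y = 2: RHS = 119 is not a perfect cube.
  y = -2: RHS = -153 is not a perfect cube.
  y = 3: RHS = 442 is not a perfect cube.
  y = -3: RHS = -476 is not a perfect cube.
Continuing the search up to |y| = 40 finds no further solutions beyond those listed.
Collected solutions: (0, 1).

Solutions (with |y| ≤ 40): (0, 1).


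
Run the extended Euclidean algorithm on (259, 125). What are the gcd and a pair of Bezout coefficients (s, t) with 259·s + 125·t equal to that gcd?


Euclidean algorithm on (259, 125) — divide until remainder is 0:
  259 = 2 · 125 + 9
  125 = 13 · 9 + 8
  9 = 1 · 8 + 1
  8 = 8 · 1 + 0
gcd(259, 125) = 1.
Track Bezout coefficients alongside the remainders: start with r₀ = 259 = a·1 + b·0 (s = 1, t = 0) and r₁ = 125 = a·0 + b·1 (s = 0, t = 1); each new remainder r_{k+1} = r_{k-1} − q_k·r_k inherits s_{k+1} = s_{k-1} − q_k·s_k, t_{k+1} = t_{k-1} − q_k·t_k, so r_k = a·s_k + b·t_k at every step:
  q = 2: r = 9, s = 1 − 2·0 = 1, t = 0 − 2·1 = -2  (check: 259·1 + 125·(-2) = 9)
  q = 13: r = 8, s = 0 − 13·1 = -13, t = 1 − 13·(-2) = 27  (check: 259·(-13) + 125·27 = 8)
  q = 1: r = 1, s = 1 − 1·(-13) = 14, t = -2 − 1·27 = -29  (check: 259·14 + 125·(-29) = 1)
The row with r = 1 (the gcd) gives the Bezout coefficients s = 14, t = -29.
Result: 259 · (14) + 125 · (-29) = 1.

gcd(259, 125) = 1; s = 14, t = -29 (check: 259·14 + 125·(-29) = 1).


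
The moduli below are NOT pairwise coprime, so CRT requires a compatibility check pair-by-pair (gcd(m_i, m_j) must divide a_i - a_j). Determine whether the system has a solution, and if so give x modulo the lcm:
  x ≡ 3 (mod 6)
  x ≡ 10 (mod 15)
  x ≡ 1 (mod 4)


Moduli 6, 15, 4 are not pairwise coprime, so CRT works modulo lcm(m_i) when all pairwise compatibility conditions hold.
Pairwise compatibility: gcd(m_i, m_j) must divide a_i - a_j for every pair.
Merge one congruence at a time:
  Start: x ≡ 3 (mod 6).
  Combine with x ≡ 10 (mod 15): gcd(6, 15) = 3, and 10 - 3 = 7 is NOT divisible by 3.
    ⇒ system is inconsistent (no integer solution).

No solution (the system is inconsistent).


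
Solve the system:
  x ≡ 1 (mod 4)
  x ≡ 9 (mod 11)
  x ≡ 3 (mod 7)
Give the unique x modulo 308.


Moduli 4, 11, 7 are pairwise coprime; by CRT there is a unique solution modulo M = 4 · 11 · 7 = 308.
Solve pairwise, accumulating the modulus:
  Start with x ≡ 1 (mod 4).
  Combine with x ≡ 9 (mod 11): since gcd(4, 11) = 1, we get a unique residue mod 44.
    Write x = 1 + 4·t and substitute into x ≡ 9 (mod 11): 4·t ≡ 9 − 1 = 8 (mod 11).
    The inverse of 4 mod 11 is 3 (since 4·3 = 12 = 1·11 + 1), so t ≡ 3·8 = 24 ≡ 2 (mod 11).
    Then x = 1 + 4·2 = 9, valid modulo lcm(4, 11) = 44: x ≡ 9 (mod 44).
  Combine with x ≡ 3 (mod 7): since gcd(44, 7) = 1, we get a unique residue mod 308.
    Write x = 9 + 44·t and substitute into x ≡ 3 (mod 7): 44·t ≡ 3 − 9 = -6 (mod 7).
    Reduce coefficients mod 7: 2·t ≡ 1 (mod 7).
    The inverse of 2 mod 7 is 4 (since 2·4 = 8 = 1·7 + 1), so t ≡ 4·1 = 4 ≡ 4 (mod 7).
    Then x = 9 + 44·4 = 185, valid modulo lcm(44, 7) = 308: x ≡ 185 (mod 308).
Verify: 185 mod 4 = 1 ✓, 185 mod 11 = 9 ✓, 185 mod 7 = 3 ✓.

x ≡ 185 (mod 308).


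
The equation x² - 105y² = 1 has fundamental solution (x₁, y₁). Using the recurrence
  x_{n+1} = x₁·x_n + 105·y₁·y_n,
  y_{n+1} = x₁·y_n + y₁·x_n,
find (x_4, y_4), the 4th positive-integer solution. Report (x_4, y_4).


Step 1: Find the fundamental solution (x₁, y₁) of x² - 105y² = 1.
  Expand √105 as a continued fraction. a₀ = ⌊√105⌋ = 10; iterate m_{k+1} = d_k·a_k − m_k, d_{k+1} = (105 − m_{k+1}²)/d_k, a_{k+1} = ⌊(a₀ + m_{k+1})/d_{k+1}⌋ (starting m₀ = 0, d₀ = 1), with convergents p_k = a_k·p_{k-1} + p_{k-2}, q_k = a_k·q_{k-1} + q_{k-2} (p₋₁ = 1, q₋₁ = 0):
  k = 0: a₀ = 10; p₀/q₀ = 10/1; p₀² − 105·q₀² = 100 − 105 = -5.
  k = 1: m = 10, d = 5, a = ⌊(10 + 10)/5⌋ = 4; p/q = (4·10 + 1)/(4·1 + 0) = 41/4; p² − 105·q² = 1681 − 1680 = 1.
  The first convergent with p² − 105·q² = 1 gives the fundamental solution (x₁, y₁) = (41, 4).
Step 2: Apply the recurrence (x_{n+1}, y_{n+1}) = (x₁x_n + 105y₁y_n, x₁y_n + y₁x_n) repeatedly.
  From (x_1, y_1) = (41, 4): x_2 = 41·41 + 105·4·4 = 3361; y_2 = 41·4 + 4·41 = 328.
  From (x_2, y_2) = (3361, 328): x_3 = 41·3361 + 105·4·328 = 275561; y_3 = 41·328 + 4·3361 = 26892.
  From (x_3, y_3) = (275561, 26892): x_4 = 41·275561 + 105·4·26892 = 22592641; y_4 = 41·26892 + 4·275561 = 2204816.
Step 3: Verify x_4² - 105·y_4² = 510427427354881 - 510427427354880 = 1 (should be 1). ✓

(x_1, y_1) = (41, 4); (x_4, y_4) = (22592641, 2204816).


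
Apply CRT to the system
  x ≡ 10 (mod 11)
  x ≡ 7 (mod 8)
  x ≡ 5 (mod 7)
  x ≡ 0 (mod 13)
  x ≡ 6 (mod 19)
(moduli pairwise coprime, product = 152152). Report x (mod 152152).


Product of moduli M = 11 · 8 · 7 · 13 · 19 = 152152.
Merge one congruence at a time:
  Start: x ≡ 10 (mod 11).
  Combine with x ≡ 7 (mod 8); new modulus lcm = 88.
    Write x = 10 + 11·t and substitute into x ≡ 7 (mod 8): 11·t ≡ 7 − 10 = -3 (mod 8).
    Reduce coefficients mod 8: 3·t ≡ 5 (mod 8).
    The inverse of 3 mod 8 is 3 (since 3·3 = 9 = 1·8 + 1), so t ≡ 3·5 = 15 ≡ 7 (mod 8).
    Then x = 10 + 11·7 = 87, valid modulo lcm(11, 8) = 88: x ≡ 87 (mod 88).
  Combine with x ≡ 5 (mod 7); new modulus lcm = 616.
    Write x = 87 + 88·t and substitute into x ≡ 5 (mod 7): 88·t ≡ 5 − 87 = -82 (mod 7).
    Reduce coefficients mod 7: 4·t ≡ 2 (mod 7).
    The inverse of 4 mod 7 is 2 (since 4·2 = 8 = 1·7 + 1), so t ≡ 2·2 = 4 ≡ 4 (mod 7).
    Then x = 87 + 88·4 = 439, valid modulo lcm(88, 7) = 616: x ≡ 439 (mod 616).
  Combine with x ≡ 0 (mod 13); new modulus lcm = 8008.
    Write x = 439 + 616·t and substitute into x ≡ 0 (mod 13): 616·t ≡ 0 − 439 = -439 (mod 13).
    Reduce coefficients mod 13: 5·t ≡ 3 (mod 13).
    The inverse of 5 mod 13 is 8 (since 5·8 = 40 = 3·13 + 1), so t ≡ 8·3 = 24 ≡ 11 (mod 13).
    Then x = 439 + 616·11 = 7215, valid modulo lcm(616, 13) = 8008: x ≡ 7215 (mod 8008).
  Combine with x ≡ 6 (mod 19); new modulus lcm = 152152.
    Write x = 7215 + 8008·t and substitute into x ≡ 6 (mod 19): 8008·t ≡ 6 − 7215 = -7209 (mod 19).
    Reduce coefficients mod 19: 9·t ≡ 11 (mod 19).
    The inverse of 9 mod 19 is 17 (since 9·17 = 153 = 8·19 + 1), so t ≡ 17·11 = 187 ≡ 16 (mod 19).
    Then x = 7215 + 8008·16 = 135343, valid modulo lcm(8008, 19) = 152152: x ≡ 135343 (mod 152152).
Verify against each original: 135343 mod 11 = 10, 135343 mod 8 = 7, 135343 mod 7 = 5, 135343 mod 13 = 0, 135343 mod 19 = 6.

x ≡ 135343 (mod 152152).


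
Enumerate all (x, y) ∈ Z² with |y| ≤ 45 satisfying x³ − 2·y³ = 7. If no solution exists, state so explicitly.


The equation is x³ - 2y³ = 7. For fixed y, x³ = 2·y³ + 7, so a solution requires the RHS to be a perfect cube.
Strategy: iterate y from -45 to 45, compute RHS = 2·y³ + 7, and check whether it is a (positive or negative) perfect cube.
Check small values of y:
  y = 0: RHS = 7 is not a perfect cube.
  y = 1: RHS = 9 is not a perfect cube.
  y = -1: RHS = 5 is not a perfect cube.
  y = 2: RHS = 23 is not a perfect cube.
  y = -2: RHS = -9 is not a perfect cube.
  y = 3: RHS = 61 is not a perfect cube.
  y = -3: RHS = -47 is not a perfect cube.
Continuing the search up to |y| = 45 finds no solutions either.
No (x, y) in the scanned range satisfies the equation.

No integer solutions with |y| ≤ 45.


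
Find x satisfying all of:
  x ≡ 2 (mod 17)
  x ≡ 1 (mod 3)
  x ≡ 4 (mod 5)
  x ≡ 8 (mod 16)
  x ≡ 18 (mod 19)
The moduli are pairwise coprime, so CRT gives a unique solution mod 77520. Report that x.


Product of moduli M = 17 · 3 · 5 · 16 · 19 = 77520.
Merge one congruence at a time:
  Start: x ≡ 2 (mod 17).
  Combine with x ≡ 1 (mod 3); new modulus lcm = 51.
    Write x = 2 + 17·t and substitute into x ≡ 1 (mod 3): 17·t ≡ 1 − 2 = -1 (mod 3).
    Reduce coefficients mod 3: 2·t ≡ 2 (mod 3).
    The inverse of 2 mod 3 is 2 (since 2·2 = 4 = 1·3 + 1), so t ≡ 2·2 = 4 ≡ 1 (mod 3).
    Then x = 2 + 17·1 = 19, valid modulo lcm(17, 3) = 51: x ≡ 19 (mod 51).
  Combine with x ≡ 4 (mod 5); new modulus lcm = 255.
    Write x = 19 + 51·t and substitute into x ≡ 4 (mod 5): 51·t ≡ 4 − 19 = -15 (mod 5).
    Reduce coefficients mod 5: 1·t ≡ 0 (mod 5).
    So t ≡ 0 (mod 5).
    Then x = 19 + 51·0 = 19, valid modulo lcm(51, 5) = 255: x ≡ 19 (mod 255).
  Combine with x ≡ 8 (mod 16); new modulus lcm = 4080.
    Write x = 19 + 255·t and substitute into x ≡ 8 (mod 16): 255·t ≡ 8 − 19 = -11 (mod 16).
    Reduce coefficients mod 16: 15·t ≡ 5 (mod 16).
    The inverse of 15 mod 16 is 15 (since 15·15 = 225 = 14·16 + 1), so t ≡ 15·5 = 75 ≡ 11 (mod 16).
    Then x = 19 + 255·11 = 2824, valid modulo lcm(255, 16) = 4080: x ≡ 2824 (mod 4080).
  Combine with x ≡ 18 (mod 19); new modulus lcm = 77520.
    Write x = 2824 + 4080·t and substitute into x ≡ 18 (mod 19): 4080·t ≡ 18 − 2824 = -2806 (mod 19).
    Reduce coefficients mod 19: 14·t ≡ 6 (mod 19).
    The inverse of 14 mod 19 is 15 (since 14·15 = 210 = 11·19 + 1), so t ≡ 15·6 = 90 ≡ 14 (mod 19).
    Then x = 2824 + 4080·14 = 59944, valid modulo lcm(4080, 19) = 77520: x ≡ 59944 (mod 77520).
Verify against each original: 59944 mod 17 = 2, 59944 mod 3 = 1, 59944 mod 5 = 4, 59944 mod 16 = 8, 59944 mod 19 = 18.

x ≡ 59944 (mod 77520).


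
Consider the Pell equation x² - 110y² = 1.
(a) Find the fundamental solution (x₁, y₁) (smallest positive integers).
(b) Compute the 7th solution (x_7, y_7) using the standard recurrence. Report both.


Step 1: Find the fundamental solution (x₁, y₁) of x² - 110y² = 1.
  Expand √110 as a continued fraction. a₀ = ⌊√110⌋ = 10; iterate m_{k+1} = d_k·a_k − m_k, d_{k+1} = (110 − m_{k+1}²)/d_k, a_{k+1} = ⌊(a₀ + m_{k+1})/d_{k+1}⌋ (starting m₀ = 0, d₀ = 1), with convergents p_k = a_k·p_{k-1} + p_{k-2}, q_k = a_k·q_{k-1} + q_{k-2} (p₋₁ = 1, q₋₁ = 0):
  k = 0: a₀ = 10; p₀/q₀ = 10/1; p₀² − 110·q₀² = 100 − 110 = -10.
  k = 1: m = 10, d = 10, a = ⌊(10 + 10)/10⌋ = 2; p/q = (2·10 + 1)/(2·1 + 0) = 21/2; p² − 110·q² = 441 − 440 = 1.
  The first convergent with p² − 110·q² = 1 gives the fundamental solution (x₁, y₁) = (21, 2).
Step 2: Apply the recurrence (x_{n+1}, y_{n+1}) = (x₁x_n + 110y₁y_n, x₁y_n + y₁x_n) repeatedly.
  From (x_1, y_1) = (21, 2): x_2 = 21·21 + 110·2·2 = 881; y_2 = 21·2 + 2·21 = 84.
  From (x_2, y_2) = (881, 84): x_3 = 21·881 + 110·2·84 = 36981; y_3 = 21·84 + 2·881 = 3526.
  From (x_3, y_3) = (36981, 3526): x_4 = 21·36981 + 110·2·3526 = 1552321; y_4 = 21·3526 + 2·36981 = 148008.
  From (x_4, y_4) = (1552321, 148008): x_5 = 21·1552321 + 110·2·148008 = 65160501; y_5 = 21·148008 + 2·1552321 = 6212810.
  From (x_5, y_5) = (65160501, 6212810): x_6 = 21·65160501 + 110·2·6212810 = 2735188721; y_6 = 21·6212810 + 2·65160501 = 260790012.
  From (x_6, y_6) = (2735188721, 260790012): x_7 = 21·2735188721 + 110·2·260790012 = 114812765781; y_7 = 21·260790012 + 2·2735188721 = 10946967694.
Step 3: Verify x_7² - 110·y_7² = 13181971186282764539961 - 13181971186282764539960 = 1 (should be 1). ✓

(x_1, y_1) = (21, 2); (x_7, y_7) = (114812765781, 10946967694).


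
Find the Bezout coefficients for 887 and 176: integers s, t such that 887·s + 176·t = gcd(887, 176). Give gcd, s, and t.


Euclidean algorithm on (887, 176) — divide until remainder is 0:
  887 = 5 · 176 + 7
  176 = 25 · 7 + 1
  7 = 7 · 1 + 0
gcd(887, 176) = 1.
Track Bezout coefficients alongside the remainders: start with r₀ = 887 = a·1 + b·0 (s = 1, t = 0) and r₁ = 176 = a·0 + b·1 (s = 0, t = 1); each new remainder r_{k+1} = r_{k-1} − q_k·r_k inherits s_{k+1} = s_{k-1} − q_k·s_k, t_{k+1} = t_{k-1} − q_k·t_k, so r_k = a·s_k + b·t_k at every step:
  q = 5: r = 7, s = 1 − 5·0 = 1, t = 0 − 5·1 = -5  (check: 887·1 + 176·(-5) = 7)
  q = 25: r = 1, s = 0 − 25·1 = -25, t = 1 − 25·(-5) = 126  (check: 887·(-25) + 176·126 = 1)
The row with r = 1 (the gcd) gives the Bezout coefficients s = -25, t = 126.
Result: 887 · (-25) + 176 · (126) = 1.

gcd(887, 176) = 1; s = -25, t = 126 (check: 887·(-25) + 176·126 = 1).


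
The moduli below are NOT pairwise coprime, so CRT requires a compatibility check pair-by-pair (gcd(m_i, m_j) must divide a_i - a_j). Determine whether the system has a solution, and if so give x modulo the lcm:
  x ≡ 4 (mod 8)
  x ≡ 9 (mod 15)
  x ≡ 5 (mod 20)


Moduli 8, 15, 20 are not pairwise coprime, so CRT works modulo lcm(m_i) when all pairwise compatibility conditions hold.
Pairwise compatibility: gcd(m_i, m_j) must divide a_i - a_j for every pair.
Merge one congruence at a time:
  Start: x ≡ 4 (mod 8).
  Combine with x ≡ 9 (mod 15): gcd(8, 15) = 1; 9 - 4 = 5, which IS divisible by 1, so compatible.
    Write x = 4 + 8·t and substitute into x ≡ 9 (mod 15): 8·t ≡ 9 − 4 = 5 (mod 15).
    The inverse of 8 mod 15 is 2 (since 8·2 = 16 = 1·15 + 1), so t ≡ 2·5 = 10 ≡ 10 (mod 15).
    Then x = 4 + 8·10 = 84, valid modulo lcm(8, 15) = 120: x ≡ 84 (mod 120).
  Combine with x ≡ 5 (mod 20): gcd(120, 20) = 20, and 5 - 84 = -79 is NOT divisible by 20.
    ⇒ system is inconsistent (no integer solution).

No solution (the system is inconsistent).


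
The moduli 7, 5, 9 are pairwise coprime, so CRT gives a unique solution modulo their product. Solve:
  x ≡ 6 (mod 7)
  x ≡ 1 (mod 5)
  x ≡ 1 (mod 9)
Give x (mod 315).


Moduli 7, 5, 9 are pairwise coprime; by CRT there is a unique solution modulo M = 7 · 5 · 9 = 315.
Solve pairwise, accumulating the modulus:
  Start with x ≡ 6 (mod 7).
  Combine with x ≡ 1 (mod 5): since gcd(7, 5) = 1, we get a unique residue mod 35.
    Write x = 6 + 7·t and substitute into x ≡ 1 (mod 5): 7·t ≡ 1 − 6 = -5 (mod 5).
    Reduce coefficients mod 5: 2·t ≡ 0 (mod 5).
    The inverse of 2 mod 5 is 3 (since 2·3 = 6 = 1·5 + 1), so t ≡ 3·0 = 0 ≡ 0 (mod 5).
    Then x = 6 + 7·0 = 6, valid modulo lcm(7, 5) = 35: x ≡ 6 (mod 35).
  Combine with x ≡ 1 (mod 9): since gcd(35, 9) = 1, we get a unique residue mod 315.
    Write x = 6 + 35·t and substitute into x ≡ 1 (mod 9): 35·t ≡ 1 − 6 = -5 (mod 9).
    Reduce coefficients mod 9: 8·t ≡ 4 (mod 9).
    The inverse of 8 mod 9 is 8 (since 8·8 = 64 = 7·9 + 1), so t ≡ 8·4 = 32 ≡ 5 (mod 9).
    Then x = 6 + 35·5 = 181, valid modulo lcm(35, 9) = 315: x ≡ 181 (mod 315).
Verify: 181 mod 7 = 6 ✓, 181 mod 5 = 1 ✓, 181 mod 9 = 1 ✓.

x ≡ 181 (mod 315).


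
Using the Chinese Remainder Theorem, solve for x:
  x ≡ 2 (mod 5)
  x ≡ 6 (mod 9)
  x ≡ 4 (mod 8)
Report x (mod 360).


Moduli 5, 9, 8 are pairwise coprime; by CRT there is a unique solution modulo M = 5 · 9 · 8 = 360.
Solve pairwise, accumulating the modulus:
  Start with x ≡ 2 (mod 5).
  Combine with x ≡ 6 (mod 9): since gcd(5, 9) = 1, we get a unique residue mod 45.
    Write x = 2 + 5·t and substitute into x ≡ 6 (mod 9): 5·t ≡ 6 − 2 = 4 (mod 9).
    The inverse of 5 mod 9 is 2 (since 5·2 = 10 = 1·9 + 1), so t ≡ 2·4 = 8 ≡ 8 (mod 9).
    Then x = 2 + 5·8 = 42, valid modulo lcm(5, 9) = 45: x ≡ 42 (mod 45).
  Combine with x ≡ 4 (mod 8): since gcd(45, 8) = 1, we get a unique residue mod 360.
    Write x = 42 + 45·t and substitute into x ≡ 4 (mod 8): 45·t ≡ 4 − 42 = -38 (mod 8).
    Reduce coefficients mod 8: 5·t ≡ 2 (mod 8).
    The inverse of 5 mod 8 is 5 (since 5·5 = 25 = 3·8 + 1), so t ≡ 5·2 = 10 ≡ 2 (mod 8).
    Then x = 42 + 45·2 = 132, valid modulo lcm(45, 8) = 360: x ≡ 132 (mod 360).
Verify: 132 mod 5 = 2 ✓, 132 mod 9 = 6 ✓, 132 mod 8 = 4 ✓.

x ≡ 132 (mod 360).
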